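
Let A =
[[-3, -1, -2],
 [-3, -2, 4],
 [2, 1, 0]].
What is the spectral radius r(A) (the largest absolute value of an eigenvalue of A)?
r(A) ≈ 4.1642

The eigenvalues of A are the roots of its characteristic polynomial. With M = A (coefficients from the trace, the sum of principal 2x2 minors, and det A):
  p(λ) = det(λ I - M) = λ^3 + 5λ^2 + 3λ - 2.
No integer candidate from the rational root theorem (±divisors of 2) is a root, so the roots are irrational. The cubic discriminant is Δ = 469 > 0, so there are three distinct real roots. p(-5) = -17 and p(-4) = 2 have opposite signs, so a root lies in (-5, -4); Newton's method refines it to λ ≈ -4.1642. p(-2) = 4 and p(-1) = -1 have opposite signs, so a root lies in (-2, -1); Newton's method refines it to λ ≈ -1.2271. p(0) = -2 and p(1) = 7 have opposite signs, so a root lies in (0, 1); Newton's method refines it to λ ≈ 0.3914. Check (Vieta): the three roots sum to -5, matching tr M = -5.
Thus the eigenvalues (to 4 decimals) are -4.1642 (modulus 4.1642); -1.2271 (modulus 1.2271); 0.3914 (modulus 0.3914). The spectral radius is the largest modulus: r(A) ≈ 4.1642. (Cross-check: r(A) ≤ ||A||_2 ≈ 5.7255; equality holds whenever A is normal, though it can also hold for some non-normal A.)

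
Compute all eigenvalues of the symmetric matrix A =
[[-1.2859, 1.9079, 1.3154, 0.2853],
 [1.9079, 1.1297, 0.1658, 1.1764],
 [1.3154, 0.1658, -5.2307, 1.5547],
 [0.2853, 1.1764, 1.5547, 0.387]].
sigma(A) ≈ {-6, -2, 0, 3}

A is real symmetric, so its spectrum consists of real eigenvalues. Expanding the characteristic polynomial of the displayed matrix gives
  det(λ I - A) = p(λ) = λ^4 + (5)λ^3 + (-12)λ^2 + (-36)λ + (0).
Solving p(λ) = 0 yields eigenvalues ≈ -6, -2, 0, 3. (A is shown rounded to 4 decimals, so these recover the underlying integer eigenvalues to within that precision.)
Verification: the trace of A = -5 equals the sum of eigenvalues -5, and det(A) ≈ -0.0001 matches the eigenvalue product 0.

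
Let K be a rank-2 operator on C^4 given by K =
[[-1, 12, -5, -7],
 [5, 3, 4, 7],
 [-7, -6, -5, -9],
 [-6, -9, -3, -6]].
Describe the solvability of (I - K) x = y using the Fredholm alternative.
(I - K) is invertible (det(I - K) = -62 ≠ 0), so for every y in C^4 the equation (I - K) x = y has a unique solution.

K has rank 2 and factors as K = U V^T = u1 v1^T + u2 v2^T with u1 = (-3, 1, -1, 0), v1 = (1, -3, 2, 3), u2 = (-1, -2, 3, 3), v2 = (-2, -3, -1, -2) (multiplying out reproduces the displayed K). The nonzero eigenvalues of U V^T coincide with those of the 2 x 2 matrix G = V^T U = [[v1·u1, v1·u2], [v2·u1, v2·u2]] = [[-8, 20], [4, -1]], and by the Sylvester determinant identity det(I_4 - U V^T) = det(I_2 - V^T U) = det([[9, -20], [-4, 2]]) = (9)(2) - (-20)(-4) = -62. (Direct check: I - K =
[[2, -12, 5, 7],
 [-5, -2, -4, -7],
 [7, 6, 6, 9],
 [6, 9, 3, 7]]
has determinant -62.) The finite-dimensional Fredholm alternative says: either (I - K) is invertible, or ker(I - K) ≠ {0} and then range(I - K) = ker((I - K)^*)^⊥, with dim ker(I - K) = dim ker((I - K)^*). Since det(I - K) ≠ 0, 1 is not an eigenvalue of K and ker(I - K) = {0}, so we are in the first case: for every y there is a unique x = (I - K)^(-1) y. (Explicitly, by the Woodbury identity, (I - U V^T)^(-1) = I + U (I_2 - G)^(-1) V^T.)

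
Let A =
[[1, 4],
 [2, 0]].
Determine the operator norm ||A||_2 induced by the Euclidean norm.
||A||_2 = sqrt((21 + sqrt(185))/2) ≈ 4.1594 (= sqrt(largest eigenvalue of A^T A))

||A||_2 = sigma_max(A) = sqrt(lambda_max(A^T A)). Form the symmetric matrix M = A^T A =
[[5, 4],
 [4, 16]].
Its characteristic polynomial (trace, determinant of M give the coefficients) is
  p(λ) = det(λ I - M) = λ^2 - 21λ + 64.
For λ^2 - 21λ + 64 the discriminant is 185. It is nonnegative but not a perfect square, so the roots are real and irrational: λ = (21 ± sqrt(185))/2 ≈ 17.3007, 3.6993.
So the eigenvalues of A^T A are ≈ 3.6993, 17.3007 (all ≥ 0, as they must be for A^T A). The largest is λ_max = (21 + sqrt(185))/2 ≈ 17.3007, hence ||A||_2 = sqrt(λ_max) = sqrt((21 + sqrt(185))/2) ≈ 4.1594.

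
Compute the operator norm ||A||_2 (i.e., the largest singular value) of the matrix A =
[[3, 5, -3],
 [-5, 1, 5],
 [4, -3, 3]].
||A||_2 ≈ 8.5089 (= sqrt(largest eigenvalue of A^T A))

||A||_2 = sigma_max(A) = sqrt(lambda_max(A^T A)). Form the symmetric matrix M = A^T A =
[[50, -2, -22],
 [-2, 35, -19],
 [-22, -19, 43]].
Its characteristic polynomial (trace, sum of principal 2x2 minors, determinant of M give the coefficients) is
  p(λ) = det(λ I - M) = λ^3 - 128λ^2 + 4556λ - 38416.
No integer candidate from the rational root theorem (±divisors of 38416) is a root, so the roots are irrational. The cubic discriminant is Δ = 2957474304 > 0, so there are three distinct real roots. p(12) = -448 and p(13) = 1377 have opposite signs, so a root lies in (12, 13); Newton's method refines it to λ ≈ 12.2365. p(43) = 327 and p(44) = -576 have opposite signs, so a root lies in (43, 44); Newton's method refines it to λ ≈ 43.3615. p(72) = -688 and p(73) = 1077 have opposite signs, so a root lies in (72, 73); Newton's method refines it to λ ≈ 72.402. Check (Vieta): the three roots sum to 128, matching tr M = 128.
So the eigenvalues of A^T A are ≈ 12.2365, 43.3615, 72.402 (all ≥ 0, as they must be for A^T A). The largest is λ_max ≈ 72.402, hence ||A||_2 = sqrt(λ_max) ≈ 8.5089.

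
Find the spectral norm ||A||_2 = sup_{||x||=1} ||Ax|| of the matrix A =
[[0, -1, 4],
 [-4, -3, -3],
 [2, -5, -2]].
||A||_2 ≈ 6.9897 (= sqrt(largest eigenvalue of A^T A))

||A||_2 = sigma_max(A) = sqrt(lambda_max(A^T A)). Form the symmetric matrix M = A^T A =
[[20, 2, 8],
 [2, 35, 15],
 [8, 15, 29]].
Its characteristic polynomial (trace, sum of principal 2x2 minors, determinant of M give the coefficients) is
  p(λ) = det(λ I - M) = λ^3 - 84λ^2 + 2002λ - 13924.
No integer candidate from the rational root theorem (±divisors of 13924) is a root, so the roots are irrational. The cubic discriminant is Δ = 86720432 > 0, so there are three distinct real roots. p(12) = -268 and p(13) = 103 have opposite signs, so a root lies in (12, 13); Newton's method refines it to λ ≈ 12.696. p(22) = 112 and p(23) = -147 have opposite signs, so a root lies in (22, 23); Newton's method refines it to λ ≈ 22.4482. p(48) = -772 and p(49) = 139 have opposite signs, so a root lies in (48, 49); Newton's method refines it to λ ≈ 48.8558. Check (Vieta): the three roots sum to 84, matching tr M = 84.
So the eigenvalues of A^T A are ≈ 12.696, 22.4482, 48.8558 (all ≥ 0, as they must be for A^T A). The largest is λ_max ≈ 48.8558, hence ||A||_2 = sqrt(λ_max) ≈ 6.9897.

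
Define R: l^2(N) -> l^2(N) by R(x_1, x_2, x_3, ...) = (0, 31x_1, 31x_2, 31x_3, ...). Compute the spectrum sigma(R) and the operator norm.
sigma(R) = closed disk {z in C : |z| ≤ 31}; ||R|| = 31

Note R = 31·U where U is the unit right shift (U x)_k = x_{k-1} (with x_0 := 0); so ||R|| = 31||U|| and sigma(R) = 31·sigma(U). ||R x||^2 = sum_{k≥1} |31x_k|^2 = 961||x||^2, so ||R|| = 31 and sigma(R) ⊂ {|z| ≤ 31}. For any |lambda| < 31, the equation (R - lambda I) x = 0 forces x_1 = 0, then 31x_k = lambda x_{k+1} ⇒ x = 0, so R has no eigenvalues. But (R - lambda I) is not surjective for |lambda| < 31: solving (R - lambda I) x = e_1 would require x_n proportional to (lambda/31)^(-n), which is not in l^2. So every |lambda| < 31 lies in the residual spectrum. The boundary |lambda| = 31 is in the approximate point spectrum (the spectrum is closed). Hence sigma(R) is the closed disk of radius 31.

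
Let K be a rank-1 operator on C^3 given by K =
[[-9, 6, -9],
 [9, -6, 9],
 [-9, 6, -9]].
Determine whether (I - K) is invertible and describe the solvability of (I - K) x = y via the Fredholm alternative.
(I - K) is invertible (det(I - K) = 25 ≠ 0), so for every y in C^3 the equation (I - K) x = y has a unique solution.

K has rank 1, so it is an outer product K = u v^T: every row of K is a multiple of one row vector. Reading off the entries, u = (3, -3, 3) and v = (-3, 2, -3) (row i of K equals u_i·v^T). A rank-one matrix u v^T satisfies K u = u (v·u) and kills the (2)-dimensional subspace v^⊥, so its characteristic polynomial is lambda^2 (lambda - v·u) with v·u = tr K = -24. Hence the eigenvalues of I - K are 1 (multiplicity 2) and 1 - (-24) = 25, so det(I - K) = 25. (Direct check: I - K =
[[10, -6, 9],
 [-9, 7, -9],
 [9, -6, 10]]
has determinant 25.) The finite-dimensional Fredholm alternative says: either (I - K) is invertible, or ker(I - K) ≠ {0} and then range(I - K) = ker((I - K)^*)^⊥, with dim ker(I - K) = dim ker((I - K)^*). Since det(I - K) ≠ 0, 1 is not an eigenvalue of K and ker(I - K) = {0}, so we are in the first case: for every y there is a unique x = (I - K)^(-1) y. Explicitly, by the Sherman–Morrison formula, (I - u v^T)^(-1) = I + u v^T/(1 - v·u), i.e. (I - K)^(-1) = I + K/(25).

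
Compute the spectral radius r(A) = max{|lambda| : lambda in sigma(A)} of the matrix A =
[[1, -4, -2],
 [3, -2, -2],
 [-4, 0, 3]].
r(A) ≈ 3.4591

The eigenvalues of A are the roots of its characteristic polynomial. With M = A (coefficients from the trace, the sum of principal 2x2 minors, and det A):
  p(λ) = det(λ I - M) = λ^3 - 2λ^2 - λ - 14.
No integer candidate from the rational root theorem (±divisors of 14) is a root, so the roots are irrational. The cubic discriminant is Δ = -6236 < 0, so there is one real root and a complex-conjugate pair. p(3) = -8 and p(4) = 14 have opposite signs, so a root lies in (3, 4); Newton's method refines it to λ ≈ 3.4591. Dividing out (λ - (3.4591)) leaves approximately λ^2 + 1.4591λ + 4.0473. For λ^2 + 1.4591λ + 4.0473 the discriminant is -14.0601. It is negative, so the remaining roots are the complex-conjugate pair λ ≈ -0.7296 ± 1.8748i. Their product equals the constant term, so |λ|^2 ≈ 4.0473 and |λ| ≈ 2.0118.
Thus the eigenvalues (to 4 decimals) are 3.4591 (modulus 3.4591); -0.7296 ± 1.8748i (modulus 2.0118). The spectral radius is the largest modulus: r(A) ≈ 3.4591. (Cross-check: r(A) ≤ ||A||_2 ≈ 7.0633; equality holds whenever A is normal, though it can also hold for some non-normal A.)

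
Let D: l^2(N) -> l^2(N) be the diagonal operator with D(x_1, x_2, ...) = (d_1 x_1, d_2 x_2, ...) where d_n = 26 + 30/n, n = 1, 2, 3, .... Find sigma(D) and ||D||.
sigma(D) = {26 + 30/n : n ≥ 1} ∪ {26}; ||D|| = 56

A bounded diagonal operator on l^2 with diagonal entries d_n has spectrum equal to the closure of {d_n : n ≥ 1}: every d_n is an eigenvalue (with eigenvector e_n), so {d_n} ⊂ sigma(D); the spectrum is closed, so its closure is too; and for lambda not in the closure, (D - lambda I) has bounded inverse (the diagonal entries 1/(d_n - lambda) are bounded). For our sequence d_n = 26 + 30/n, n = 1, 2, 3, ...:
  - {d_n} = {26 + 30/n : n ≥ 1}; the only limit point is 26
  - closure = {26 + 30/n : n ≥ 1} ∪ {26}
For the norm: a diagonal operator has ||D|| = sup_n |d_n|. Here d_n = 26 + 30/n is positive and decreasing, so sup_n |d_n| = d_1 = 26 + 30 = 56. So ||D|| = 56.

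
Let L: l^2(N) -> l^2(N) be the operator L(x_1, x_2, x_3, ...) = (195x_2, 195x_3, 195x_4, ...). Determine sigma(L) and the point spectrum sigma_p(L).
sigma(L) = closed disk {z in C : |z| ≤ 195}; sigma_p(L) = open disk {z in C : |z| < 195}

Note L = 195·V where V is the unit left shift (V x)_k = x_{k+1}; so sigma(L) = 195·sigma(V) and ||L|| = 195||V||. ||L x||^2 = 38025sum_{k≥2} |x_k|^2 ≤ 38025||x||^2, with equality on {x : x_1 = 0}, so ||L|| = 195. For any lambda with |lambda| < 195, set r = lambda/195 (|r| < 1); the vector x = (1, r, r^2, ...) is in l^2 and satisfies L x = 195(r, r^2, ...) = lambda x, so lambda is an eigenvalue. On the boundary |lambda| = 195 the geometric series diverges, so no l^2 eigenvector exists, but these lambda lie in the approximate point spectrum. Hence sigma(L) is the closed disk of radius 195 and sigma_p(L) is the open disk.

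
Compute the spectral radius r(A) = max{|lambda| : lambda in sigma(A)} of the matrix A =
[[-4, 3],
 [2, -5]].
r(A) = 7

The eigenvalues of A are the roots of its characteristic polynomial. With M = A (coefficients from the trace and determinant):
  p(λ) = det(λ I - M) = λ^2 + 9λ + 14.
For λ^2 + 9λ + 14 the discriminant is 25. It is a perfect square (5^2), so the roots are rational: λ = (-9 ± 5)/2 = -2, -7.
Thus the eigenvalues (to 4 decimals) are -2 (modulus 2); -7 (modulus 7). The spectral radius is the largest modulus: r(A) = 7. (Cross-check: r(A) ≤ ||A||_2 ≈ 7.0772; equality holds whenever A is normal, though it can also hold for some non-normal A.)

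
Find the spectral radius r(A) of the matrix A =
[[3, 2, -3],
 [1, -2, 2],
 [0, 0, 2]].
r(A) = (1 + sqrt(33))/2 ≈ 3.3723

The eigenvalues of A are the roots of its characteristic polynomial. With M = A (coefficients from the trace, the sum of principal 2x2 minors, and det A):
  p(λ) = det(λ I - M) = λ^3 - 3λ^2 - 6λ + 16.
By the rational root theorem any rational root is an integer divisor of 16. Testing λ = 2: p(2) = 8 - 12 - 12 + 16 = 0, so λ = 2 is a root. Dividing out (λ - 2) leaves p(λ) = (λ - 2)(λ^2 - λ - 8). For λ^2 - λ - 8 the discriminant is 33. It is nonnegative but not a perfect square, so the roots are real and irrational: λ = (1 ± sqrt(33))/2 ≈ 3.3723, -2.3723.
Thus the eigenvalues (to 4 decimals) are 3.3723 (modulus 3.3723); -2.3723 (modulus 2.3723); 2 (modulus 2). The spectral radius is the largest modulus: r(A) = (1 + sqrt(33))/2 ≈ 3.3723. (Cross-check: r(A) ≤ ||A||_2 ≈ 5.2181; equality holds whenever A is normal, though it can also hold for some non-normal A.)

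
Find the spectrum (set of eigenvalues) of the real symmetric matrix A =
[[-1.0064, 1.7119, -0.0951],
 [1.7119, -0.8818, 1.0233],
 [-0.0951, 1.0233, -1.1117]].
sigma(A) ≈ {-3, -1, 1}

A is real symmetric, so its spectrum consists of real eigenvalues. Expanding the characteristic polynomial of the displayed matrix gives
  det(λ I - A) = p(λ) = λ^3 + (3)λ^2 + (-1)λ + (-3).
Solving p(λ) = 0 yields eigenvalues ≈ -3, -1, 1. (A is shown rounded to 4 decimals, so these recover the underlying integer eigenvalues to within that precision.)
Verification: the trace of A = -3 equals the sum of eigenvalues -3, and det(A) ≈ 3.0000 matches the eigenvalue product 3.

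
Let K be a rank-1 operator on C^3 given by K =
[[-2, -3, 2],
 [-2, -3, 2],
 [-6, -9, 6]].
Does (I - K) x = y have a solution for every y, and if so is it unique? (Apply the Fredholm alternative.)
(I - K) is singular (det(I - K) = 0, i.e. 1 ∈ sigma(K)). (I - K) x = y is solvable iff y ⊥ ker((I - K)^*) = span{(-2, -3, 2)}, i.e. iff -2y_1 - 3y_2 + 2y_3 = 0. When solvable, the solutions are x = y + c·(1, 1, 3), c arbitrary (ker(I - K) = span{(1, 1, 3)}, dimension 1).

K has rank 1, so it is an outer product K = u v^T: every row of K is a multiple of one row vector. Reading off the entries, u = (1, 1, 3) and v = (-2, -3, 2) (row i of K equals u_i·v^T). A rank-one matrix u v^T satisfies K u = u (v·u) and kills the (2)-dimensional subspace v^⊥, so its characteristic polynomial is lambda^2 (lambda - v·u) with v·u = tr K = 1. Hence the eigenvalues of I - K are 1 (multiplicity 2) and 1 - (1) = 0, so det(I - K) = 0. (Direct check: I - K =
[[3, 3, -2],
 [2, 4, -2],
 [6, 9, -5]]
has determinant 0.) So 1 is an eigenvalue of K and (I - K) is not invertible. The finite-dimensional Fredholm alternative says: either (I - K) is invertible, or ker(I - K) ≠ {0} and then range(I - K) = ker((I - K)^*)^⊥, with dim ker(I - K) = dim ker((I - K)^*). We are in the second case, so we need both kernels. Kernel of I - K: (I - K) u = u - u (v·u) = u - u = 0, so ker(I - K) = span{u} = span{(1, 1, 3)} (it is exactly 1-dimensional because rank(I - K) = 2). Kernel of the adjoint: K is real, so (I - K)^* = I - K^T = I - v u^T, and (I - v u^T) v = v - v (u·v) = 0; hence ker((I - K)^*) = span{v} = span{(-2, -3, 2)}. Therefore (I - K) x = y is solvable iff <y, v> = 0, i.e. iff -2y_1 - 3y_2 + 2y_3 = 0. When this holds, K y = u (v·y) = 0, so (I - K) y = y and x = y is a particular solution; the full solution set is the line x = y + c·u = y + c·(1, 1, 3), c ∈ C.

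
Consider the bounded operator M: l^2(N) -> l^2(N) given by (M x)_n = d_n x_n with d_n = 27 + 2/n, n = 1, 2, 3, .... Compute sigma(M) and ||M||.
sigma(M) = {27 + 2/n : n ≥ 1} ∪ {27}; ||M|| = 29

A bounded diagonal operator on l^2 with diagonal entries d_n has spectrum equal to the closure of {d_n : n ≥ 1}: every d_n is an eigenvalue (with eigenvector e_n), so {d_n} ⊂ sigma(M); the spectrum is closed, so its closure is too; and for lambda not in the closure, (M - lambda I) has bounded inverse (the diagonal entries 1/(d_n - lambda) are bounded). For our sequence d_n = 27 + 2/n, n = 1, 2, 3, ...:
  - {d_n} = {27 + 2/n : n ≥ 1}; the only limit point is 27
  - closure = {27 + 2/n : n ≥ 1} ∪ {27}
For the norm: a diagonal operator has ||M|| = sup_n |d_n|. Here d_n = 27 + 2/n is positive and decreasing, so sup_n |d_n| = d_1 = 27 + 2 = 29. So ||M|| = 29.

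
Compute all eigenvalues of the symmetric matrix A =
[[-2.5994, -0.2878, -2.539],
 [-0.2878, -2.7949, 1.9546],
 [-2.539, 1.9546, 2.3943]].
sigma(A) ≈ {-4, -3, 4}

A is real symmetric, so its spectrum consists of real eigenvalues. Expanding the characteristic polynomial of the displayed matrix gives
  det(λ I - A) = p(λ) = λ^3 + (3)λ^2 + (-16)λ + (-48.0013).
Solving p(λ) = 0 yields eigenvalues ≈ -4, -3, 4. (A is shown rounded to 4 decimals, so these recover the underlying integer eigenvalues to within that precision.)
Verification: the trace of A = -3 equals the sum of eigenvalues -3, and det(A) ≈ 48.0013 matches the eigenvalue product 48.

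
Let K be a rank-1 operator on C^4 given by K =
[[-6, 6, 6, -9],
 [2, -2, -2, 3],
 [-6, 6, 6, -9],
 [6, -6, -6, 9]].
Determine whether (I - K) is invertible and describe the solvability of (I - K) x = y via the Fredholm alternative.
(I - K) is invertible (det(I - K) = -6 ≠ 0), so for every y in C^4 the equation (I - K) x = y has a unique solution.

K has rank 1, so it is an outer product K = u v^T: every row of K is a multiple of one row vector. Reading off the entries, u = (-3, 1, -3, 3) and v = (2, -2, -2, 3) (row i of K equals u_i·v^T). A rank-one matrix u v^T satisfies K u = u (v·u) and kills the (3)-dimensional subspace v^⊥, so its characteristic polynomial is lambda^3 (lambda - v·u) with v·u = tr K = 7. Hence the eigenvalues of I - K are 1 (multiplicity 3) and 1 - (7) = -6, so det(I - K) = -6. (Direct check: I - K =
[[7, -6, -6, 9],
 [-2, 3, 2, -3],
 [6, -6, -5, 9],
 [-6, 6, 6, -8]]
has determinant -6.) The finite-dimensional Fredholm alternative says: either (I - K) is invertible, or ker(I - K) ≠ {0} and then range(I - K) = ker((I - K)^*)^⊥, with dim ker(I - K) = dim ker((I - K)^*). Since det(I - K) ≠ 0, 1 is not an eigenvalue of K and ker(I - K) = {0}, so we are in the first case: for every y there is a unique x = (I - K)^(-1) y. Explicitly, by the Sherman–Morrison formula, (I - u v^T)^(-1) = I + u v^T/(1 - v·u), i.e. (I - K)^(-1) = I + K/(-6).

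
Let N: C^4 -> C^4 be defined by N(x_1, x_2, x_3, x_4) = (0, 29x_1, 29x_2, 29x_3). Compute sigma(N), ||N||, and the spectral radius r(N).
sigma(N) = {0}; ||N|| = 29; r(N) = 0. (N is nilpotent with N^4 = 0.)

On C^4, N is a strictly lower-triangular matrix with 29 on the subdiagonal and zeros elsewhere, so its characteristic polynomial is lambda^4 and every eigenvalue is 0: sigma(N) = {0}. For the operator norm, N e_i = 29e_{i+1} for i = 1, ..., 3 and N e_4 = 0, so the singular values of N are 29 (with multiplicity 3) and 0; hence ||N|| = 29. The spectral radius r(N) = max|lambda| = 0. Note ||N|| > r(N) — characteristic of non-normal nilpotent operators. Indeed N^4 = 0.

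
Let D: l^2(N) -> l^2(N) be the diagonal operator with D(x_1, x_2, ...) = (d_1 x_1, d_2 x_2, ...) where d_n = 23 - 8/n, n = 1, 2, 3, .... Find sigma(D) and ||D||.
sigma(D) = {23 - 8/n : n ≥ 1} ∪ {23}; ||D|| = 23

A bounded diagonal operator on l^2 with diagonal entries d_n has spectrum equal to the closure of {d_n : n ≥ 1}: every d_n is an eigenvalue (with eigenvector e_n), so {d_n} ⊂ sigma(D); the spectrum is closed, so its closure is too; and for lambda not in the closure, (D - lambda I) has bounded inverse (the diagonal entries 1/(d_n - lambda) are bounded). For our sequence d_n = 23 - 8/n, n = 1, 2, 3, ...:
  - {d_n} = {23 - 8/n : n ≥ 1}; the only limit point is 23
  - closure = {23 - 8/n : n ≥ 1} ∪ {23}
For the norm: a diagonal operator has ||D|| = sup_n |d_n|. Here d_n = 23 - 8/n increases monotonically from d_1 = 15 toward 23, with all terms in [15, 23); so sup_n |d_n| = 23 (the supremum is the limit, not attained). So ||D|| = 23.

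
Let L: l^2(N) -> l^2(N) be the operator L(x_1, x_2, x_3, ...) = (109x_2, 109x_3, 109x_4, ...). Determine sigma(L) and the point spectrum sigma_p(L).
sigma(L) = closed disk {z in C : |z| ≤ 109}; sigma_p(L) = open disk {z in C : |z| < 109}

Note L = 109·V where V is the unit left shift (V x)_k = x_{k+1}; so sigma(L) = 109·sigma(V) and ||L|| = 109||V||. ||L x||^2 = 11881sum_{k≥2} |x_k|^2 ≤ 11881||x||^2, with equality on {x : x_1 = 0}, so ||L|| = 109. For any lambda with |lambda| < 109, set r = lambda/109 (|r| < 1); the vector x = (1, r, r^2, ...) is in l^2 and satisfies L x = 109(r, r^2, ...) = lambda x, so lambda is an eigenvalue. On the boundary |lambda| = 109 the geometric series diverges, so no l^2 eigenvector exists, but these lambda lie in the approximate point spectrum. Hence sigma(L) is the closed disk of radius 109 and sigma_p(L) is the open disk.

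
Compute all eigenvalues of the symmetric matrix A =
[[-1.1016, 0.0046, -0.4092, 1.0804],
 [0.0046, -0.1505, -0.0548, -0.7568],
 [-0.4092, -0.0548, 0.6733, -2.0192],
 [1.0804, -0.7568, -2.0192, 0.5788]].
sigma(A) ≈ {-2, -1, 0, 3}

A is real symmetric, so its spectrum consists of real eigenvalues. Expanding the characteristic polynomial of the displayed matrix gives
  det(λ I - A) = p(λ) = λ^4 + (0)λ^3 + (-7)λ^2 + (-6)λ + (0).
Solving p(λ) = 0 yields eigenvalues ≈ -2, -1, 0, 3. (A is shown rounded to 4 decimals, so these recover the underlying integer eigenvalues to within that precision.)
Verification: the trace of A = 0 equals the sum of eigenvalues 0, and det(A) ≈ -0.0001 matches the eigenvalue product 0.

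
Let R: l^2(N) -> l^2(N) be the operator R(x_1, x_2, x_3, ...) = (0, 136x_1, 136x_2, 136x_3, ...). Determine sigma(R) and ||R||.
sigma(R) = closed disk {z in C : |z| ≤ 136}; ||R|| = 136

Note R = 136·U where U is the unit right shift (U x)_k = x_{k-1} (with x_0 := 0); so ||R|| = 136||U|| and sigma(R) = 136·sigma(U). ||R x||^2 = sum_{k≥1} |136x_k|^2 = 18496||x||^2, so ||R|| = 136 and sigma(R) ⊂ {|z| ≤ 136}. For any |lambda| < 136, the equation (R - lambda I) x = 0 forces x_1 = 0, then 136x_k = lambda x_{k+1} ⇒ x = 0, so R has no eigenvalues. But (R - lambda I) is not surjective for |lambda| < 136: solving (R - lambda I) x = e_1 would require x_n proportional to (lambda/136)^(-n), which is not in l^2. So every |lambda| < 136 lies in the residual spectrum. The boundary |lambda| = 136 is in the approximate point spectrum (the spectrum is closed). Hence sigma(R) is the closed disk of radius 136.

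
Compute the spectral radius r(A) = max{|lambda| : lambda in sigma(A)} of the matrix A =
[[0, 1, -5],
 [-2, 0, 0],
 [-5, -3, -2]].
r(A) ≈ 6.4131

The eigenvalues of A are the roots of its characteristic polynomial. With M = A (coefficients from the trace, the sum of principal 2x2 minors, and det A):
  p(λ) = det(λ I - M) = λ^3 + 2λ^2 - 23λ + 34.
No integer candidate from the rational root theorem (±divisors of 34) is a root, so the roots are irrational. The cubic discriminant is Δ = -9668 < 0, so there is one real root and a complex-conjugate pair. p(-7) = -50 and p(-6) = 28 have opposite signs, so a root lies in (-7, -6); Newton's method refines it to λ ≈ -6.4131. Dividing out (λ - (-6.4131)) leaves approximately λ^2 - 4.4131λ + 5.3016. For λ^2 - 4.4131λ + 5.3016 the discriminant is -1.7311. It is negative, so the remaining roots are the complex-conjugate pair λ ≈ 2.2065 ± 0.6579i. Their product equals the constant term, so |λ|^2 ≈ 5.3016 and |λ| ≈ 2.3025.
Thus the eigenvalues (to 4 decimals) are -6.4131 (modulus 6.4131); 2.2065 ± 0.6579i (modulus 2.3025). The spectral radius is the largest modulus: r(A) ≈ 6.4131. (Cross-check: r(A) ≤ ||A||_2 ≈ 6.585; equality holds whenever A is normal, though it can also hold for some non-normal A.)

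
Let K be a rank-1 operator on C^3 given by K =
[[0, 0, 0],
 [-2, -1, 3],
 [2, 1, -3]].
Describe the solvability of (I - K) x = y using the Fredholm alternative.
(I - K) is invertible (det(I - K) = 5 ≠ 0), so for every y in C^3 the equation (I - K) x = y has a unique solution.

K has rank 1, so it is an outer product K = u v^T: every row of K is a multiple of one row vector. Reading off the entries, u = (0, 1, -1) and v = (-2, -1, 3) (row i of K equals u_i·v^T). A rank-one matrix u v^T satisfies K u = u (v·u) and kills the (2)-dimensional subspace v^⊥, so its characteristic polynomial is lambda^2 (lambda - v·u) with v·u = tr K = -4. Hence the eigenvalues of I - K are 1 (multiplicity 2) and 1 - (-4) = 5, so det(I - K) = 5. (Direct check: I - K =
[[1, 0, 0],
 [2, 2, -3],
 [-2, -1, 4]]
has determinant 5.) The finite-dimensional Fredholm alternative says: either (I - K) is invertible, or ker(I - K) ≠ {0} and then range(I - K) = ker((I - K)^*)^⊥, with dim ker(I - K) = dim ker((I - K)^*). Since det(I - K) ≠ 0, 1 is not an eigenvalue of K and ker(I - K) = {0}, so we are in the first case: for every y there is a unique x = (I - K)^(-1) y. Explicitly, by the Sherman–Morrison formula, (I - u v^T)^(-1) = I + u v^T/(1 - v·u), i.e. (I - K)^(-1) = I + K/(5).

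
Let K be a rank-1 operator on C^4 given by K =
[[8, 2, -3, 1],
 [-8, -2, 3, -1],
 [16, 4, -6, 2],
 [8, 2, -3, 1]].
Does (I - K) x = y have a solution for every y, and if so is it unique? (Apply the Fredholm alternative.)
(I - K) is singular (det(I - K) = 0, i.e. 1 ∈ sigma(K)). (I - K) x = y is solvable iff y ⊥ ker((I - K)^*) = span{(8, 2, -3, 1)}, i.e. iff 8y_1 + 2y_2 - 3y_3 + y_4 = 0. When solvable, the solutions are x = y + c·(1, -1, 2, 1), c arbitrary (ker(I - K) = span{(1, -1, 2, 1)}, dimension 1).

K has rank 1, so it is an outer product K = u v^T: every row of K is a multiple of one row vector. Reading off the entries, u = (1, -1, 2, 1) and v = (8, 2, -3, 1) (row i of K equals u_i·v^T). A rank-one matrix u v^T satisfies K u = u (v·u) and kills the (3)-dimensional subspace v^⊥, so its characteristic polynomial is lambda^3 (lambda - v·u) with v·u = tr K = 1. Hence the eigenvalues of I - K are 1 (multiplicity 3) and 1 - (1) = 0, so det(I - K) = 0. (Direct check: I - K =
[[-7, -2, 3, -1],
 [8, 3, -3, 1],
 [-16, -4, 7, -2],
 [-8, -2, 3, 0]]
has determinant 0.) So 1 is an eigenvalue of K and (I - K) is not invertible. The finite-dimensional Fredholm alternative says: either (I - K) is invertible, or ker(I - K) ≠ {0} and then range(I - K) = ker((I - K)^*)^⊥, with dim ker(I - K) = dim ker((I - K)^*). We are in the second case, so we need both kernels. Kernel of I - K: (I - K) u = u - u (v·u) = u - u = 0, so ker(I - K) = span{u} = span{(1, -1, 2, 1)} (it is exactly 1-dimensional because rank(I - K) = 3). Kernel of the adjoint: K is real, so (I - K)^* = I - K^T = I - v u^T, and (I - v u^T) v = v - v (u·v) = 0; hence ker((I - K)^*) = span{v} = span{(8, 2, -3, 1)}. Therefore (I - K) x = y is solvable iff <y, v> = 0, i.e. iff 8y_1 + 2y_2 - 3y_3 + y_4 = 0. When this holds, K y = u (v·y) = 0, so (I - K) y = y and x = y is a particular solution; the full solution set is the line x = y + c·u = y + c·(1, -1, 2, 1), c ∈ C.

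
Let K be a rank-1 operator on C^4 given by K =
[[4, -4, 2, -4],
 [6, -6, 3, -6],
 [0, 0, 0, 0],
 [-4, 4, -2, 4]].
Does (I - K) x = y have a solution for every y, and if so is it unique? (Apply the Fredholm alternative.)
(I - K) is invertible (det(I - K) = -1 ≠ 0), so for every y in C^4 the equation (I - K) x = y has a unique solution.

K has rank 1, so it is an outer product K = u v^T: every row of K is a multiple of one row vector. Reading off the entries, u = (2, 3, 0, -2) and v = (2, -2, 1, -2) (row i of K equals u_i·v^T). A rank-one matrix u v^T satisfies K u = u (v·u) and kills the (3)-dimensional subspace v^⊥, so its characteristic polynomial is lambda^3 (lambda - v·u) with v·u = tr K = 2. Hence the eigenvalues of I - K are 1 (multiplicity 3) and 1 - (2) = -1, so det(I - K) = -1. (Direct check: I - K =
[[-3, 4, -2, 4],
 [-6, 7, -3, 6],
 [0, 0, 1, 0],
 [4, -4, 2, -3]]
has determinant -1.) The finite-dimensional Fredholm alternative says: either (I - K) is invertible, or ker(I - K) ≠ {0} and then range(I - K) = ker((I - K)^*)^⊥, with dim ker(I - K) = dim ker((I - K)^*). Since det(I - K) ≠ 0, 1 is not an eigenvalue of K and ker(I - K) = {0}, so we are in the first case: for every y there is a unique x = (I - K)^(-1) y. Explicitly, by the Sherman–Morrison formula, (I - u v^T)^(-1) = I + u v^T/(1 - v·u), i.e. (I - K)^(-1) = I - K.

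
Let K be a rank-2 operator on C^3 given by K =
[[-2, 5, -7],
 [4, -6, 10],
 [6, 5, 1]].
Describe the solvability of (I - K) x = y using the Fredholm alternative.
(I - K) is invertible (det(I - K) = -16 ≠ 0), so for every y in C^3 the equation (I - K) x = y has a unique solution.

K has rank 2 and factors as K = U V^T = u1 v1^T + u2 v2^T with u1 = (-2, 3, 1), v1 = (2, -1, 3), u2 = (1, -1, 2), v2 = (2, 3, -1) (multiplying out reproduces the displayed K). The nonzero eigenvalues of U V^T coincide with those of the 2 x 2 matrix G = V^T U = [[v1·u1, v1·u2], [v2·u1, v2·u2]] = [[-4, 9], [4, -3]], and by the Sylvester determinant identity det(I_3 - U V^T) = det(I_2 - V^T U) = det([[5, -9], [-4, 4]]) = (5)(4) - (-9)(-4) = -16. (Direct check: I - K =
[[3, -5, 7],
 [-4, 7, -10],
 [-6, -5, 0]]
has determinant -16.) The finite-dimensional Fredholm alternative says: either (I - K) is invertible, or ker(I - K) ≠ {0} and then range(I - K) = ker((I - K)^*)^⊥, with dim ker(I - K) = dim ker((I - K)^*). Since det(I - K) ≠ 0, 1 is not an eigenvalue of K and ker(I - K) = {0}, so we are in the first case: for every y there is a unique x = (I - K)^(-1) y. (Explicitly, by the Woodbury identity, (I - U V^T)^(-1) = I + U (I_2 - G)^(-1) V^T.)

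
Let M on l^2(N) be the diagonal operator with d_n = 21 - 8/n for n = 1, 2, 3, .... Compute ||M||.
||M|| = 21

For a diagonal operator on l^2 with entries d_n, ||M|| = sup_n |d_n|. Here d_1 = 13, d_2 = 17, ..., and d_n = 21 - 8/n increases monotonically toward 21. All terms lie in [13, 21), so |d_n| = d_n and the supremum is the limit 21, which is not attained by any individual d_n. Hence ||M|| = 21.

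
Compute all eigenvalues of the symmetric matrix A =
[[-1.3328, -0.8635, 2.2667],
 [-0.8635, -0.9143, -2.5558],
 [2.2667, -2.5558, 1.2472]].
sigma(A) ≈ {-3, -2, 4}

A is real symmetric, so its spectrum consists of real eigenvalues. Expanding the characteristic polynomial of the displayed matrix gives
  det(λ I - A) = p(λ) = λ^3 + (1)λ^2 + (-14)λ + (-23.9984).
Solving p(λ) = 0 yields eigenvalues ≈ -3, -2, 4. (A is shown rounded to 4 decimals, so these recover the underlying integer eigenvalues to within that precision.)
Verification: the trace of A = -1 equals the sum of eigenvalues -1, and det(A) ≈ 23.9984 matches the eigenvalue product 24.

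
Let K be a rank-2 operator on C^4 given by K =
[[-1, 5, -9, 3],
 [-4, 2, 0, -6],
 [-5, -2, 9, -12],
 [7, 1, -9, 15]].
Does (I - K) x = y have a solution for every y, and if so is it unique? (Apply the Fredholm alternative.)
(I - K) is invertible (det(I - K) = -15 ≠ 0), so for every y in C^4 the equation (I - K) x = y has a unique solution.

K has rank 2 and factors as K = U V^T = u1 v1^T + u2 v2^T with u1 = (2, 2, 1, -2), v1 = (-2, 1, 0, -3), u2 = (3, 0, -3, 3), v2 = (1, 1, -3, 3) (multiplying out reproduces the displayed K). The nonzero eigenvalues of U V^T coincide with those of the 2 x 2 matrix G = V^T U = [[v1·u1, v1·u2], [v2·u1, v2·u2]] = [[4, -15], [-5, 21]], and by the Sylvester determinant identity det(I_4 - U V^T) = det(I_2 - V^T U) = det([[-3, 15], [5, -20]]) = (-3)(-20) - (15)(5) = -15. (Direct check: I - K =
[[2, -5, 9, -3],
 [4, -1, 0, 6],
 [5, 2, -8, 12],
 [-7, -1, 9, -14]]
has determinant -15.) The finite-dimensional Fredholm alternative says: either (I - K) is invertible, or ker(I - K) ≠ {0} and then range(I - K) = ker((I - K)^*)^⊥, with dim ker(I - K) = dim ker((I - K)^*). Since det(I - K) ≠ 0, 1 is not an eigenvalue of K and ker(I - K) = {0}, so we are in the first case: for every y there is a unique x = (I - K)^(-1) y. (Explicitly, by the Woodbury identity, (I - U V^T)^(-1) = I + U (I_2 - G)^(-1) V^T.)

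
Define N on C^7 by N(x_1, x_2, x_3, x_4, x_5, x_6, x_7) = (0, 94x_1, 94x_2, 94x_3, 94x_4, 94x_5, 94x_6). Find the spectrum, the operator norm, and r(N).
sigma(N) = {0}; ||N|| = 94; r(N) = 0. (N is nilpotent with N^7 = 0.)

On C^7, N is a strictly lower-triangular matrix with 94 on the subdiagonal and zeros elsewhere, so its characteristic polynomial is lambda^7 and every eigenvalue is 0: sigma(N) = {0}. For the operator norm, N e_i = 94e_{i+1} for i = 1, ..., 6 and N e_7 = 0, so the singular values of N are 94 (with multiplicity 6) and 0; hence ||N|| = 94. The spectral radius r(N) = max|lambda| = 0. Note ||N|| > r(N) — characteristic of non-normal nilpotent operators. Indeed N^7 = 0.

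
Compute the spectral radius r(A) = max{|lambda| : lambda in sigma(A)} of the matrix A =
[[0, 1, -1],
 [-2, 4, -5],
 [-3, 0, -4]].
r(A) ≈ 4.263

The eigenvalues of A are the roots of its characteristic polynomial. With M = A (coefficients from the trace, the sum of principal 2x2 minors, and det A):
  p(λ) = det(λ I - M) = λ^3 - 17λ + 5.
No integer candidate from the rational root theorem (±divisors of 5) is a root, so the roots are irrational. The cubic discriminant is Δ = 18977 > 0, so there are three distinct real roots. p(-5) = -35 and p(-4) = 9 have opposite signs, so a root lies in (-5, -4); Newton's method refines it to λ ≈ -4.263. p(0) = 5 and p(1) = -11 have opposite signs, so a root lies in (0, 1); Newton's method refines it to λ ≈ 0.2956. p(3) = -19 and p(4) = 1 have opposite signs, so a root lies in (3, 4); Newton's method refines it to λ ≈ 3.9673. Check (Vieta): the three roots sum to 0, matching tr M = 0.
Thus the eigenvalues (to 4 decimals) are -4.263 (modulus 4.263); 0.2956 (modulus 0.2956); 3.9673 (modulus 3.9673). The spectral radius is the largest modulus: r(A) ≈ 4.263. (Cross-check: r(A) ≤ ||A||_2 ≈ 8.0226; equality holds whenever A is normal, though it can also hold for some non-normal A.)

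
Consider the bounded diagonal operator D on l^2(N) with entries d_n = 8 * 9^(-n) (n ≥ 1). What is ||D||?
||D|| = 8/9 (attained at n = 1)

For D diagonal, ||D|| = sup_n |d_n|. The sequence d_n = 8 * 9^(-n) is positive and strictly decreasing (ratio 9^(-1) < 1), so the supremum is d_1 = 8/9. Hence ||D|| = 8/9.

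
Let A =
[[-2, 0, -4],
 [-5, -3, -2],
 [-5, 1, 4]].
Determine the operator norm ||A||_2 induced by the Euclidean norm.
||A||_2 ≈ 7.4945 (= sqrt(largest eigenvalue of A^T A))

||A||_2 = sigma_max(A) = sqrt(lambda_max(A^T A)). Form the symmetric matrix M = A^T A =
[[54, 10, -2],
 [10, 10, 10],
 [-2, 10, 36]].
Its characteristic polynomial (trace, sum of principal 2x2 minors, determinant of M give the coefficients) is
  p(λ) = det(λ I - M) = λ^3 - 100λ^2 + 2640λ - 10000.
No integer candidate from the rational root theorem (±divisors of 10000) is a root, so the roots are irrational. The cubic discriminant is Δ = 917024000 > 0, so there are three distinct real roots. p(4) = -976 and p(5) = 825 have opposite signs, so a root lies in (4, 5); Newton's method refines it to λ ≈ 4.53. p(39) = 179 and p(40) = -400 have opposite signs, so a root lies in (39, 40); Newton's method refines it to λ ≈ 39.3025. p(56) = -144 and p(57) = 773 have opposite signs, so a root lies in (56, 57); Newton's method refines it to λ ≈ 56.1676. Check (Vieta): the three roots sum to 100, matching tr M = 100.
So the eigenvalues of A^T A are ≈ 4.53, 39.3025, 56.1676 (all ≥ 0, as they must be for A^T A). The largest is λ_max ≈ 56.1676, hence ||A||_2 = sqrt(λ_max) ≈ 7.4945.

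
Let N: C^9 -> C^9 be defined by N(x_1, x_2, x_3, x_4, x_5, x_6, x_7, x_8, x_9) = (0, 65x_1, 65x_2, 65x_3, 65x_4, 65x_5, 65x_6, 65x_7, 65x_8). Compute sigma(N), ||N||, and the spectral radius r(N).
sigma(N) = {0}; ||N|| = 65; r(N) = 0. (N is nilpotent with N^9 = 0.)

On C^9, N is a strictly lower-triangular matrix with 65 on the subdiagonal and zeros elsewhere, so its characteristic polynomial is lambda^9 and every eigenvalue is 0: sigma(N) = {0}. For the operator norm, N e_i = 65e_{i+1} for i = 1, ..., 8 and N e_9 = 0, so the singular values of N are 65 (with multiplicity 8) and 0; hence ||N|| = 65. The spectral radius r(N) = max|lambda| = 0. Note ||N|| > r(N) — characteristic of non-normal nilpotent operators. Indeed N^9 = 0.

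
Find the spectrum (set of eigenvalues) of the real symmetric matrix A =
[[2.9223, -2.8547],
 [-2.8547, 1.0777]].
sigma(A) ≈ {-1, 5}

A is real symmetric, so its spectrum consists of real eigenvalues. Expanding the characteristic polynomial of the displayed matrix gives
  det(λ I - A) = p(λ) = λ^2 + (-4)λ + (-5).
Solving p(λ) = 0 yields eigenvalues ≈ -1, 5. (A is shown rounded to 4 decimals, so these recover the underlying integer eigenvalues to within that precision.)
Verification: the trace of A = 4 equals the sum of eigenvalues 4, and det(A) ≈ -4.9999 matches the eigenvalue product -5.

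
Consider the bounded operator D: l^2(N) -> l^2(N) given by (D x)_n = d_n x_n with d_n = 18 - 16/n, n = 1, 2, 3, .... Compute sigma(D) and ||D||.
sigma(D) = {18 - 16/n : n ≥ 1} ∪ {18}; ||D|| = 18

A bounded diagonal operator on l^2 with diagonal entries d_n has spectrum equal to the closure of {d_n : n ≥ 1}: every d_n is an eigenvalue (with eigenvector e_n), so {d_n} ⊂ sigma(D); the spectrum is closed, so its closure is too; and for lambda not in the closure, (D - lambda I) has bounded inverse (the diagonal entries 1/(d_n - lambda) are bounded). For our sequence d_n = 18 - 16/n, n = 1, 2, 3, ...:
  - {d_n} = {18 - 16/n : n ≥ 1}; the only limit point is 18
  - closure = {18 - 16/n : n ≥ 1} ∪ {18}
For the norm: a diagonal operator has ||D|| = sup_n |d_n|. Here d_n = 18 - 16/n increases monotonically from d_1 = 2 toward 18, with all terms in [2, 18); so sup_n |d_n| = 18 (the supremum is the limit, not attained). So ||D|| = 18.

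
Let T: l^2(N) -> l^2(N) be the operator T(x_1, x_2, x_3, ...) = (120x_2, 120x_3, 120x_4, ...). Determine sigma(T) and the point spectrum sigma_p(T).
sigma(T) = closed disk {z in C : |z| ≤ 120}; sigma_p(T) = open disk {z in C : |z| < 120}

Note T = 120·V where V is the unit left shift (V x)_k = x_{k+1}; so sigma(T) = 120·sigma(V) and ||T|| = 120||V||. ||T x||^2 = 14400sum_{k≥2} |x_k|^2 ≤ 14400||x||^2, with equality on {x : x_1 = 0}, so ||T|| = 120. For any lambda with |lambda| < 120, set r = lambda/120 (|r| < 1); the vector x = (1, r, r^2, ...) is in l^2 and satisfies T x = 120(r, r^2, ...) = lambda x, so lambda is an eigenvalue. On the boundary |lambda| = 120 the geometric series diverges, so no l^2 eigenvector exists, but these lambda lie in the approximate point spectrum. Hence sigma(T) is the closed disk of radius 120 and sigma_p(T) is the open disk.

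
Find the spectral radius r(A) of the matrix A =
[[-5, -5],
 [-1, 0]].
r(A) = (5 + sqrt(45))/2 ≈ 5.8541

The eigenvalues of A are the roots of its characteristic polynomial. With M = A (coefficients from the trace and determinant):
  p(λ) = det(λ I - M) = λ^2 + 5λ - 5.
For λ^2 + 5λ - 5 the discriminant is 45. It is nonnegative but not a perfect square, so the roots are real and irrational: λ = (-5 ± sqrt(45))/2 ≈ 0.8541, -5.8541.
Thus the eigenvalues (to 4 decimals) are 0.8541 (modulus 0.8541); -5.8541 (modulus 5.8541). The spectral radius is the largest modulus: r(A) = (5 + sqrt(45))/2 ≈ 5.8541. (Cross-check: r(A) ≤ ||A||_2 ≈ 7.1067; equality holds whenever A is normal, though it can also hold for some non-normal A.)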